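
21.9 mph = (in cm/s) 979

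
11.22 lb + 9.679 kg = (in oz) 520.9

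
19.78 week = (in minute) 1.994e+05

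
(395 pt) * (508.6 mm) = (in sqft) 0.7629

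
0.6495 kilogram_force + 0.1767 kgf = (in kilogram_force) 0.8262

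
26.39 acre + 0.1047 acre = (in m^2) 1.072e+05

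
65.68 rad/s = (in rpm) 627.2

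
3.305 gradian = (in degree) 2.975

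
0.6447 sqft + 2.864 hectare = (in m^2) 2.864e+04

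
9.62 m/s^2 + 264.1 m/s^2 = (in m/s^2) 273.7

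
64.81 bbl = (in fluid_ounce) 3.484e+05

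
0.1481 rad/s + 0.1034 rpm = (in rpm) 1.518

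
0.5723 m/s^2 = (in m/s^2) 0.5723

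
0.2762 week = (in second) 1.67e+05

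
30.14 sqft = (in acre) 0.0006919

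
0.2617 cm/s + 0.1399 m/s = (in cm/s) 14.25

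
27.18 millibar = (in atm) 0.02682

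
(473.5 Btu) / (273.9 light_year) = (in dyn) 1.928e-08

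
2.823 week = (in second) 1.707e+06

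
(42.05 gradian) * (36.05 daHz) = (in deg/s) 1.364e+04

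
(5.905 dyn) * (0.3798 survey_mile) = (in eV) 2.253e+17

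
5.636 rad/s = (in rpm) 53.82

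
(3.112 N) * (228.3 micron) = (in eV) 4.434e+15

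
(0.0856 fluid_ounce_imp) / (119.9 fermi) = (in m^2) 2.028e+07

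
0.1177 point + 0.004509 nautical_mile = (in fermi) 8.351e+15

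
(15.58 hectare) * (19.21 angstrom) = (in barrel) 0.001882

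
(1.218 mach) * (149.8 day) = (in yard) 5.87e+09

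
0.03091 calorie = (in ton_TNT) 3.091e-11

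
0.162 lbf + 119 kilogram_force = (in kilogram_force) 119.1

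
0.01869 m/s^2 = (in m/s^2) 0.01869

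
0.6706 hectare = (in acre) 1.657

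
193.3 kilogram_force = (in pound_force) 426.2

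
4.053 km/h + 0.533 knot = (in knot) 2.721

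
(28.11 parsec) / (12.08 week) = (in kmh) 4.274e+11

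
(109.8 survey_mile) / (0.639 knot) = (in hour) 149.3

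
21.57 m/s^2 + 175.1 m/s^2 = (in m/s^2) 196.7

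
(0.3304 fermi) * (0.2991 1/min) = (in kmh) 5.929e-18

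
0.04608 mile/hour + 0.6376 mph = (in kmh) 1.1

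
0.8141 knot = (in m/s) 0.4188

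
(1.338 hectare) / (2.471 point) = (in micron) 1.535e+13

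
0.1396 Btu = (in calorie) 35.2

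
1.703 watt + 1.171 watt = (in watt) 2.874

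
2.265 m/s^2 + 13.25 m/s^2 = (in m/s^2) 15.52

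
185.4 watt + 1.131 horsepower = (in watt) 1029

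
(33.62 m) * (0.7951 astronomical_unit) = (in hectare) 3.999e+08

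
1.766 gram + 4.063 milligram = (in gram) 1.77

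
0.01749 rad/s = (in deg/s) 1.002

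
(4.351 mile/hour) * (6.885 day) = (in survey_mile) 719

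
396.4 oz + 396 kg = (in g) 4.072e+05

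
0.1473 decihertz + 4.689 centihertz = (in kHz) 6.162e-05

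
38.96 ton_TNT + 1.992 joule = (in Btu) 1.545e+08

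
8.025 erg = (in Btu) 7.606e-10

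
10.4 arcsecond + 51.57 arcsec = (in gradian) 0.01913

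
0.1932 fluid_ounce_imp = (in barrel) 3.453e-05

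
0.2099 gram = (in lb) 0.0004628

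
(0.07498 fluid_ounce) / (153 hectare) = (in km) 1.449e-15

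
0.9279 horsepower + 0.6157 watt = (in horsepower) 0.9287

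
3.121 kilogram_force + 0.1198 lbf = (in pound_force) 7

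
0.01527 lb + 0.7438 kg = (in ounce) 26.48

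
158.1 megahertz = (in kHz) 1.581e+05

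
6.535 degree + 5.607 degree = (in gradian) 13.49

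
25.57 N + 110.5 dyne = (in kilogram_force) 2.608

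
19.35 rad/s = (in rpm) 184.8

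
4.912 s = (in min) 0.08187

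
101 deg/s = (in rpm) 16.83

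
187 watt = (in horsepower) 0.2508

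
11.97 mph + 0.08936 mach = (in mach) 0.1051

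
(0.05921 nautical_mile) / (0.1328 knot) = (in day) 0.01858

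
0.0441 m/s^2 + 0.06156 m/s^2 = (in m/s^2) 0.1057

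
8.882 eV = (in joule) 1.423e-18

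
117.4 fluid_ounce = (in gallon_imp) 0.7637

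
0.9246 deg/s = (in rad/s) 0.01614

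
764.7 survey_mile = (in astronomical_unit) 8.227e-06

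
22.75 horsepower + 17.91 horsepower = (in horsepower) 40.66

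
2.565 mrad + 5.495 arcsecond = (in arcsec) 534.6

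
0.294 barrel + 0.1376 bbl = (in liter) 68.62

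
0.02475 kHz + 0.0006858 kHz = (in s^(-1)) 25.44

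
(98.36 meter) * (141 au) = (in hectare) 2.075e+11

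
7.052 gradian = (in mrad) 110.8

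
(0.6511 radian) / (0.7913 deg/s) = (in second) 47.14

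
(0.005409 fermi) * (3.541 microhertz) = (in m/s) 1.915e-23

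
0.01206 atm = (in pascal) 1222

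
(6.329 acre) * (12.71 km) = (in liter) 3.255e+11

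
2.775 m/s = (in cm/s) 277.5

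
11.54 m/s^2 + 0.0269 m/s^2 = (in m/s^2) 11.57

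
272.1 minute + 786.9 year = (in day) 2.872e+05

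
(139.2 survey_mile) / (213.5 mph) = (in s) 2347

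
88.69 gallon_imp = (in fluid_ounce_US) 1.363e+04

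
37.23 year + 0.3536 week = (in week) 1942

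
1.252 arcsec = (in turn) 9.66e-07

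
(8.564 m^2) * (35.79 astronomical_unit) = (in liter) 4.585e+16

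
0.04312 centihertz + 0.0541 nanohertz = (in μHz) 431.2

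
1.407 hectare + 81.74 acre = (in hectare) 34.49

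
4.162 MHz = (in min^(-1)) 2.497e+08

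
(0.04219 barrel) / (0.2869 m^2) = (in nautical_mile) 1.262e-05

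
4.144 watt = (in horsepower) 0.005557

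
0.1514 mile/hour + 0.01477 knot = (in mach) 0.0002211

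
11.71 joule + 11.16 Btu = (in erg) 1.179e+11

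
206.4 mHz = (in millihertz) 206.4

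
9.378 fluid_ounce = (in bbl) 0.001744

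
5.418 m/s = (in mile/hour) 12.12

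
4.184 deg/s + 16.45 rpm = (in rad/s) 1.796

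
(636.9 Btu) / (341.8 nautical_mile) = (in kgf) 0.1082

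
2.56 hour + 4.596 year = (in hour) 4.026e+04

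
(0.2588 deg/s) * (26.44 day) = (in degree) 5.912e+05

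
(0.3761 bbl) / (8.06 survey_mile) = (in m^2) 4.61e-06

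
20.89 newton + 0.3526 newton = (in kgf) 2.166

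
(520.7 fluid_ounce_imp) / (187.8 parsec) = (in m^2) 2.553e-21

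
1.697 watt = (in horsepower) 0.002276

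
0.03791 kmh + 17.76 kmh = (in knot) 9.61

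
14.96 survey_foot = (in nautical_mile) 0.002462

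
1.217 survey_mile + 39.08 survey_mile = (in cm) 6.485e+06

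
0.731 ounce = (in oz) 0.731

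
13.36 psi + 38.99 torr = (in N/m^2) 9.731e+04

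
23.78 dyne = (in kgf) 2.425e-05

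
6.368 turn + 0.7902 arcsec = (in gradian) 2547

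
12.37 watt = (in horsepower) 0.01659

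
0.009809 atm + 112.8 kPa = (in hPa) 1138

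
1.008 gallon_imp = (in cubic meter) 0.004582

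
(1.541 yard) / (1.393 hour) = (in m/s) 0.000281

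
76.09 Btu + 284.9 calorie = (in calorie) 1.947e+04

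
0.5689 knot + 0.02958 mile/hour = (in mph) 0.6843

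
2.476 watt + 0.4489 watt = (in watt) 2.925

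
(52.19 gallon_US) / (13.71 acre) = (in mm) 0.003561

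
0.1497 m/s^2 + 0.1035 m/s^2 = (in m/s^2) 0.2532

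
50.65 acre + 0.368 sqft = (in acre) 50.65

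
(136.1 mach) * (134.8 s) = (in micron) 6.247e+12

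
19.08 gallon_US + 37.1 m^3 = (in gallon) 9820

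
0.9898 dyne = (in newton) 9.898e-06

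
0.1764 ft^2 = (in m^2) 0.01639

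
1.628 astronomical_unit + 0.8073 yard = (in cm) 2.435e+13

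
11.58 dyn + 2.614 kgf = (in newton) 25.63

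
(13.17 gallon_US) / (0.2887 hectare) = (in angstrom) 1.727e+05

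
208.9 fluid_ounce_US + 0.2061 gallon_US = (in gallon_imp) 1.531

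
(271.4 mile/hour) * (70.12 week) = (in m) 5.145e+09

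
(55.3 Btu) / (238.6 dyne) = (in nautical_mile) 1.32e+04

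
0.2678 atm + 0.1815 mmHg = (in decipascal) 2.716e+05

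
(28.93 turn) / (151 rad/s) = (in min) 0.02006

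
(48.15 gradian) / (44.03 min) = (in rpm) 0.002734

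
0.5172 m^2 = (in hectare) 5.172e-05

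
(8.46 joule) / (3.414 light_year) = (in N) 2.619e-16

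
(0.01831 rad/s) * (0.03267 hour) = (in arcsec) 4.442e+05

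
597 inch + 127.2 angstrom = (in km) 0.01516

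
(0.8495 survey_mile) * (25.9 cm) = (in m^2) 354.1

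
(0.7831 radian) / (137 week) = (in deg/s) 5.415e-07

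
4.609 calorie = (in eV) 1.204e+20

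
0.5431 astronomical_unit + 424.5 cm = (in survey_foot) 2.666e+11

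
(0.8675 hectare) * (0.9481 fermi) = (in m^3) 8.225e-12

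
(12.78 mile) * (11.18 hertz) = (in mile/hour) 5.144e+05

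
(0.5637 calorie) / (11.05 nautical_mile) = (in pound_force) 2.591e-05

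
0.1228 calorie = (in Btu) 0.000487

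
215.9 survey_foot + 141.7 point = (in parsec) 2.134e-15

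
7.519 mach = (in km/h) 9217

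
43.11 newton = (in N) 43.11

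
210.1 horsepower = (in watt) 1.567e+05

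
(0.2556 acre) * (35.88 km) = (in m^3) 3.711e+07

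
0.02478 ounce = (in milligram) 702.5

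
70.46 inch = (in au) 1.196e-11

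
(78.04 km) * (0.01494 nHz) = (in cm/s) 0.0001166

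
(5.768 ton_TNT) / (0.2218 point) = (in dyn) 3.084e+19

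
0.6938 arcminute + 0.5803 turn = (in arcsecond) 7.521e+05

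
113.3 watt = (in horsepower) 0.1519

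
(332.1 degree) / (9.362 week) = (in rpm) 9.775e-06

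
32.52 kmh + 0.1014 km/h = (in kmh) 32.62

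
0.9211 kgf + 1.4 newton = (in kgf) 1.064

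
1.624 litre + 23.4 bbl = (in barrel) 23.41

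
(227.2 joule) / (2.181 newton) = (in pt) 2.953e+05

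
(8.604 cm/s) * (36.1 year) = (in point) 2.777e+11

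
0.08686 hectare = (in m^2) 868.6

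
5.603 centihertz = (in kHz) 5.603e-05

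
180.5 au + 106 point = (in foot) 8.859e+13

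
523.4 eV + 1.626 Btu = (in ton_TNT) 4.1e-07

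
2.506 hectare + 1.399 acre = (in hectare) 3.072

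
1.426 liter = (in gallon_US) 0.3767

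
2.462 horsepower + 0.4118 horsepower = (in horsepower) 2.874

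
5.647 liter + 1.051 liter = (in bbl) 0.04213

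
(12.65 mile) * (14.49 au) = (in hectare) 4.413e+12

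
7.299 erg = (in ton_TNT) 1.745e-16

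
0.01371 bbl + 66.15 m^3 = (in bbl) 416.1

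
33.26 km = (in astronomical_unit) 2.223e-07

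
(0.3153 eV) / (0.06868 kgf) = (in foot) 2.461e-19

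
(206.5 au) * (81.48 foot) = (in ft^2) 8.258e+15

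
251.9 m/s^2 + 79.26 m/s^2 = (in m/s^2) 331.2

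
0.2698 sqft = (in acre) 6.194e-06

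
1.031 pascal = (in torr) 0.007733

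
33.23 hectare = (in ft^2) 3.577e+06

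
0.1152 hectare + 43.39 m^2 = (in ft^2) 1.287e+04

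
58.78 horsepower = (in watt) 4.383e+04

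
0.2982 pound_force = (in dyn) 1.326e+05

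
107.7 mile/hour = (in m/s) 48.15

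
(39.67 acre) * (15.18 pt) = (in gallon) 2.271e+05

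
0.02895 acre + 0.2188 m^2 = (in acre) 0.029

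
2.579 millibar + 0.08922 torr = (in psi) 0.03913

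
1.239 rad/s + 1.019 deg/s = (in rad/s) 1.257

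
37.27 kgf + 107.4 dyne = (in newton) 365.5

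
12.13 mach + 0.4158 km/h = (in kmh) 1.487e+04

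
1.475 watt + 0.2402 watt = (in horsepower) 0.0023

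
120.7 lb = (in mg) 5.475e+07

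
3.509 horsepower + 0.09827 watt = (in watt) 2617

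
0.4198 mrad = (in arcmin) 1.443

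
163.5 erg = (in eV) 1.02e+14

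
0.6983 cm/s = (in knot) 0.01357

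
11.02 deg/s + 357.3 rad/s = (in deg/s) 2.048e+04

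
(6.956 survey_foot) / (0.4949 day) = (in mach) 1.456e-07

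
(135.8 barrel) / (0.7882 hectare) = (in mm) 2.739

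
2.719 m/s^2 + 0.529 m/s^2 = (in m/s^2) 3.248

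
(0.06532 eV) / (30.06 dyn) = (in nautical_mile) 1.88e-20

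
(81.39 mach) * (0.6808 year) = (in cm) 5.95e+13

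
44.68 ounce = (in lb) 2.792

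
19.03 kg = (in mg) 1.903e+07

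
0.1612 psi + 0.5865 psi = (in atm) 0.05088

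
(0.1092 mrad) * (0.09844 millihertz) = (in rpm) 1.027e-07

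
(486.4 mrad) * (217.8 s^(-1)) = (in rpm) 1012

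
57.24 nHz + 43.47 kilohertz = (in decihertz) 4.347e+05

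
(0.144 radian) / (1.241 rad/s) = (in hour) 3.223e-05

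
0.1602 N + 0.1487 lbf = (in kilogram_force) 0.08379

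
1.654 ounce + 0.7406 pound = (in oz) 13.5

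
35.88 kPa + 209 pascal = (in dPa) 3.609e+05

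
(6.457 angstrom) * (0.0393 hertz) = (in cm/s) 2.538e-09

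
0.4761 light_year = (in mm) 4.504e+18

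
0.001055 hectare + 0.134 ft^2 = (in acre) 0.00261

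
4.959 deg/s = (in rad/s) 0.08655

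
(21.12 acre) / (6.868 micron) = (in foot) 4.083e+10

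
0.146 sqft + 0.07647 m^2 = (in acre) 2.225e-05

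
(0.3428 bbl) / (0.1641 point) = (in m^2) 941.4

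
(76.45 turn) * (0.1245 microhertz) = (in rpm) 0.0005711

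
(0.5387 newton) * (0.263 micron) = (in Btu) 1.343e-10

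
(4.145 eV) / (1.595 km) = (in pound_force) 9.36e-23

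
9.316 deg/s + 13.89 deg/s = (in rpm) 3.868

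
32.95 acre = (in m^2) 1.333e+05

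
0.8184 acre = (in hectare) 0.3312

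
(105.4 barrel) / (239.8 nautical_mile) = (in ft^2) 0.0004061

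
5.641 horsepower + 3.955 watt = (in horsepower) 5.646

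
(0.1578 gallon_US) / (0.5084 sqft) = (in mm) 12.65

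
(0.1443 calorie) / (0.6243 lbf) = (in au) 1.453e-12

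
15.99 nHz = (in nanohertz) 15.99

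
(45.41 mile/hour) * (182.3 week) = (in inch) 8.812e+10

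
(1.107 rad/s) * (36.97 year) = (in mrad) 1.291e+12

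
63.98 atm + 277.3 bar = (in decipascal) 3.421e+08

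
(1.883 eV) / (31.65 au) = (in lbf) 1.432e-32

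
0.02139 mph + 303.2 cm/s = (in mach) 0.008933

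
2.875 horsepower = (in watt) 2144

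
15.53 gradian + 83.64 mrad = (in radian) 0.3276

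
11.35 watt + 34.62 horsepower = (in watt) 2.583e+04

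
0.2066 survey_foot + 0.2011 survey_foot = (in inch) 4.892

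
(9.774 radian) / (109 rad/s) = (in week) 1.483e-07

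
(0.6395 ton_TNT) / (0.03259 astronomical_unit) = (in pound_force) 0.1234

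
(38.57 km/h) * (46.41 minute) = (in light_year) 3.153e-12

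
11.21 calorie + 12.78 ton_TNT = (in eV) 3.337e+29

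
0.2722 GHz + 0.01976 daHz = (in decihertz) 2.722e+09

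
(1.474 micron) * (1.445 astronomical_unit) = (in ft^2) 3.43e+06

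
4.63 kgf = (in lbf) 10.21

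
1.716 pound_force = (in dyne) 7.633e+05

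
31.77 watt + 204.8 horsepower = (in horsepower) 204.8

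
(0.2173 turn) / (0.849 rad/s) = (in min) 0.0268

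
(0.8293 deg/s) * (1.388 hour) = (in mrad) 7.232e+04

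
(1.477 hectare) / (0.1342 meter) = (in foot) 3.611e+05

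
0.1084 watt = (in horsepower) 0.0001454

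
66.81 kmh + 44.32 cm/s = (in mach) 0.0558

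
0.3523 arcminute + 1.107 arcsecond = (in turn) 1.716e-05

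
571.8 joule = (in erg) 5.718e+09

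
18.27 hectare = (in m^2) 1.827e+05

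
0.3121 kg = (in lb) 0.6881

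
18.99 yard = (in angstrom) 1.736e+11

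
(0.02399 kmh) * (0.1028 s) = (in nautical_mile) 3.699e-07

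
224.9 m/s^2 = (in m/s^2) 224.9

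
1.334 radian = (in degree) 76.43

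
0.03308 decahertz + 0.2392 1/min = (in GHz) 3.348e-10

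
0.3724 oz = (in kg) 0.01056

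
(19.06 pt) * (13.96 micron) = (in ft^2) 1.01e-06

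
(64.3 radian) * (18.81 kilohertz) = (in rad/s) 1.209e+06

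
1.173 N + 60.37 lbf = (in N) 269.7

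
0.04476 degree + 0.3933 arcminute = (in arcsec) 184.7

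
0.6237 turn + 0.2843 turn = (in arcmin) 1.961e+04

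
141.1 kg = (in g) 1.411e+05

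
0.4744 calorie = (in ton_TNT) 4.744e-10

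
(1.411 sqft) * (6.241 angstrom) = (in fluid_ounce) 2.766e-06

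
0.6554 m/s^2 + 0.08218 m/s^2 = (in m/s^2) 0.7376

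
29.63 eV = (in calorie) 1.135e-18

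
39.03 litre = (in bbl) 0.2455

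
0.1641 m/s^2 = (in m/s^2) 0.1641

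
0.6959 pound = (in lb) 0.6959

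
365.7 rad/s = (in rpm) 3492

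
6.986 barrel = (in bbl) 6.986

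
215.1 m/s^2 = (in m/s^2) 215.1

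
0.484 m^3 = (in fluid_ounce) 1.637e+04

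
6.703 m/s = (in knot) 13.03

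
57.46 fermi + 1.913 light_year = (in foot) 5.938e+16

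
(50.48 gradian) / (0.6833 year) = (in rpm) 3.514e-07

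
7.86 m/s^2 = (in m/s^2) 7.86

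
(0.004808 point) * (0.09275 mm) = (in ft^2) 1.693e-09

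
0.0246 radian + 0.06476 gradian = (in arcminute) 88.07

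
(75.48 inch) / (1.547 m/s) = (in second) 1.239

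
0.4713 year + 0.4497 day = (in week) 24.64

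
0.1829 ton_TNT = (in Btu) 7.253e+05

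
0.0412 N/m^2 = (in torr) 0.000309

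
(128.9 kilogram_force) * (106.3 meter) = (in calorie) 3.212e+04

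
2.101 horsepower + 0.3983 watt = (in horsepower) 2.102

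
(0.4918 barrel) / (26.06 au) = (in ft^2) 2.159e-13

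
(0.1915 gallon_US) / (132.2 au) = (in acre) 9.057e-21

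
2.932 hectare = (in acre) 7.245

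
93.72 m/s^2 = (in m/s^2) 93.72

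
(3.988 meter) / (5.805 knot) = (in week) 2.208e-06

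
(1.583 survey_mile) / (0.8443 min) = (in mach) 0.1477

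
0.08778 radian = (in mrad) 87.78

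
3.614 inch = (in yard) 0.1004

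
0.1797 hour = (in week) 0.00107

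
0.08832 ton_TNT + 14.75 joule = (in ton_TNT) 0.08832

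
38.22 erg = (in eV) 2.386e+13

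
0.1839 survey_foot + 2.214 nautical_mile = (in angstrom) 4.1e+13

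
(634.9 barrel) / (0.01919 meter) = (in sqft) 5.662e+04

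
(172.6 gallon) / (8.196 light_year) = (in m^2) 8.426e-18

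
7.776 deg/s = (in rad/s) 0.1357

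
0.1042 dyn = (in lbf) 2.343e-07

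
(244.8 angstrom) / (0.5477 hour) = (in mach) 3.646e-14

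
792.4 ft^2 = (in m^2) 73.62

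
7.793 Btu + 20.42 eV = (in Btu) 7.793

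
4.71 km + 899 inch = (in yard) 5176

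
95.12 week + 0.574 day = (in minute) 9.596e+05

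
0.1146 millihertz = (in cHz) 0.01146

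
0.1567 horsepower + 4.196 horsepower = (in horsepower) 4.353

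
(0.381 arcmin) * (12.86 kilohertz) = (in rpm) 13.61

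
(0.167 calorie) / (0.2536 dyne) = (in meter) 2.755e+05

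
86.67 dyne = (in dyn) 86.67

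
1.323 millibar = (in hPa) 1.323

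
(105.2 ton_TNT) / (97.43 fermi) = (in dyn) 4.518e+29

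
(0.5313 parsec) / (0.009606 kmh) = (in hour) 1.707e+15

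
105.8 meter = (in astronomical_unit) 7.072e-10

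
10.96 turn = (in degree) 3946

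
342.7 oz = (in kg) 9.715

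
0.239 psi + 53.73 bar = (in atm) 53.04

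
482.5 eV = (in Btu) 7.327e-20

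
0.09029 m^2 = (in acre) 2.231e-05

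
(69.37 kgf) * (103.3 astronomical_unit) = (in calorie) 2.513e+15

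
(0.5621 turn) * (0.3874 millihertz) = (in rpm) 0.01307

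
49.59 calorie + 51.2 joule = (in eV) 1.615e+21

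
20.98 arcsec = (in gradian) 0.006475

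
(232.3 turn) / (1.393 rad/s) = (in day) 0.01213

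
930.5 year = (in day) 3.396e+05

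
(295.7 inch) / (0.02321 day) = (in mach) 1.1e-05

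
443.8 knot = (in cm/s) 2.283e+04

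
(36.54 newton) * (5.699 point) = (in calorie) 0.01756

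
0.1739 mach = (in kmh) 213.2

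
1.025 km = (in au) 6.852e-09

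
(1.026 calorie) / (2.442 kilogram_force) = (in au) 1.198e-12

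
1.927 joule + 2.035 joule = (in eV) 2.473e+19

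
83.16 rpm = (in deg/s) 499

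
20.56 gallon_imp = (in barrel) 0.5879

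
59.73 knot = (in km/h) 110.6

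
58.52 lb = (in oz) 936.3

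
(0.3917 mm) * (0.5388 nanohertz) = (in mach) 6.198e-16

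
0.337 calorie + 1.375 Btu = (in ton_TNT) 3.471e-07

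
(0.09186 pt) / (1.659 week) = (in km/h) 1.163e-10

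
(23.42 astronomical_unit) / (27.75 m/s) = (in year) 4004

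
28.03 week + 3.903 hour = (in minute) 2.828e+05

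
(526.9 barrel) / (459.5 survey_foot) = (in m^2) 0.5981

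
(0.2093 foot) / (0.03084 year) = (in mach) 1.926e-10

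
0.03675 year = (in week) 1.916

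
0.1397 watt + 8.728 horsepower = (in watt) 6509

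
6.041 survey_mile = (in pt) 2.756e+07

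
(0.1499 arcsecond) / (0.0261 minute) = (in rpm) 4.432e-06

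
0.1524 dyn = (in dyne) 0.1524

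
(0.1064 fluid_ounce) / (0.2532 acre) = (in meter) 3.071e-09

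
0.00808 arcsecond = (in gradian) 2.494e-06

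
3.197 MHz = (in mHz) 3.197e+09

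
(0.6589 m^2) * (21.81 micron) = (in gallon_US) 0.003796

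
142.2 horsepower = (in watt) 1.06e+05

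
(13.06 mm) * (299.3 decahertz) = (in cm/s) 3909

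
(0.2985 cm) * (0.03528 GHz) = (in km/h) 3.791e+05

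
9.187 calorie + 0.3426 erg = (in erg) 3.844e+08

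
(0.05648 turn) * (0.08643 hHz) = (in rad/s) 3.067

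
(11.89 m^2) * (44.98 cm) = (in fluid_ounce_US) 1.808e+05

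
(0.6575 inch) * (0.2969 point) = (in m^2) 1.749e-06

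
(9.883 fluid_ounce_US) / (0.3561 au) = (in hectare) 5.486e-19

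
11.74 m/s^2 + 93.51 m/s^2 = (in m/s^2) 105.2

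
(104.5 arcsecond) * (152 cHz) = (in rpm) 0.007354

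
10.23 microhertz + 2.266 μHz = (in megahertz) 1.25e-11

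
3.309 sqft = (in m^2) 0.3074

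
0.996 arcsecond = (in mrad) 0.004829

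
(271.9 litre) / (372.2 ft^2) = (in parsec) 2.548e-19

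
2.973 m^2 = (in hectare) 0.0002973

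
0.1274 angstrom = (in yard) 1.393e-11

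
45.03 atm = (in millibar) 4.563e+04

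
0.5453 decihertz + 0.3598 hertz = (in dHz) 4.143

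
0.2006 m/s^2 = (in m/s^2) 0.2006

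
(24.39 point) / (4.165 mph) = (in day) 5.349e-08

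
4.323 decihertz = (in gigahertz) 4.323e-10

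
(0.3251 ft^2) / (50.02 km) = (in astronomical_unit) 4.036e-18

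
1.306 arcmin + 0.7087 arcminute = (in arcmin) 2.015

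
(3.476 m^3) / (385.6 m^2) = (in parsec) 2.921e-19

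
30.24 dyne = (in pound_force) 6.798e-05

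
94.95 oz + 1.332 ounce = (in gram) 2730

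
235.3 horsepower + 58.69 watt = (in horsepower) 235.4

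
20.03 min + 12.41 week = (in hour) 2085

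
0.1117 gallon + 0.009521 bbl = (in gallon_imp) 0.426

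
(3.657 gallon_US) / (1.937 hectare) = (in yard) 7.816e-07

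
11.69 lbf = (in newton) 52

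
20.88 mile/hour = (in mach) 0.02741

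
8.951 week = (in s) 5.414e+06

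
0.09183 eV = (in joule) 1.471e-20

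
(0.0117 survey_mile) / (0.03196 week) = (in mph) 0.002179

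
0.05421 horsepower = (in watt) 40.42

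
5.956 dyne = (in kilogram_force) 6.073e-06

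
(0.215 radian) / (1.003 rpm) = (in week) 3.385e-06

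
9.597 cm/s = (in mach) 0.0002819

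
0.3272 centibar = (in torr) 2.454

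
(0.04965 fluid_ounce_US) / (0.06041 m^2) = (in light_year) 2.569e-21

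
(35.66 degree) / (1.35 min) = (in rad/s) 0.007684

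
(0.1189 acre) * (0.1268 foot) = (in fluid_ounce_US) 6.288e+05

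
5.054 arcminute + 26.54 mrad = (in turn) 0.004458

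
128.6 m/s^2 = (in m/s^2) 128.6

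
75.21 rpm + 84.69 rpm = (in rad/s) 16.74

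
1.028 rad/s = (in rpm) 9.817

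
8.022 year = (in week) 418.3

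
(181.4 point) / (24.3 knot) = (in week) 8.464e-09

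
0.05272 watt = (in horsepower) 7.07e-05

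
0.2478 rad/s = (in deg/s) 14.2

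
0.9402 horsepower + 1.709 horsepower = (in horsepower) 2.649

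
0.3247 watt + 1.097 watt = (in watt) 1.422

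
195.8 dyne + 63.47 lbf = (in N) 282.3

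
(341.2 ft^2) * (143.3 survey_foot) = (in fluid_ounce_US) 4.682e+07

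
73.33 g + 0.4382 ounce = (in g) 85.75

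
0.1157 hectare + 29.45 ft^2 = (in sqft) 1.248e+04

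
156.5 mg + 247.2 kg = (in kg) 247.2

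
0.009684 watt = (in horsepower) 1.299e-05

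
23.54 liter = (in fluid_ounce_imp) 828.5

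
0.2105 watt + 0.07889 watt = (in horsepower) 0.0003881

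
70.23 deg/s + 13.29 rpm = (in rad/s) 2.617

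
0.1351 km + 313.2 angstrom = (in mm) 1.351e+05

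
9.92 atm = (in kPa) 1005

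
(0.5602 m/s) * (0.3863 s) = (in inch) 8.52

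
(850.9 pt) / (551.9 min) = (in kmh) 3.263e-05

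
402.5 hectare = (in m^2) 4.025e+06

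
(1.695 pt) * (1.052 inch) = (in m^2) 1.598e-05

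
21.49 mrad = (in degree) 1.231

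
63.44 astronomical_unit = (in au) 63.44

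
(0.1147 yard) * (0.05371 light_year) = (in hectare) 5.329e+09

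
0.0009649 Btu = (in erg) 1.018e+07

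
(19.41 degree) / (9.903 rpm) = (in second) 0.3267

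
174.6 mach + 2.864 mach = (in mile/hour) 1.352e+05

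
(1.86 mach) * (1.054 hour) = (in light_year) 2.54e-10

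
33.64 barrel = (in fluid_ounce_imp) 1.882e+05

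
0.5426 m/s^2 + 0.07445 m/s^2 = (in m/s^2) 0.617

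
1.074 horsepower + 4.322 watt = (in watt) 805.2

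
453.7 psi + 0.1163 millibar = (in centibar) 3128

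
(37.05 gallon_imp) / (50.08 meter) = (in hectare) 3.363e-07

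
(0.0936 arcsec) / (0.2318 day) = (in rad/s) 2.266e-11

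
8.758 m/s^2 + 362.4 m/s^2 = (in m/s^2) 371.2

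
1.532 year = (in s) 4.831e+07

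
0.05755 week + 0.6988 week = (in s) 4.574e+05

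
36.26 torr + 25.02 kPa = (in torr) 223.9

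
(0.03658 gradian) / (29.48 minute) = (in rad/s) 3.249e-07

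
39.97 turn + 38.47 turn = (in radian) 492.9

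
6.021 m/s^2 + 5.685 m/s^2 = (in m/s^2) 11.71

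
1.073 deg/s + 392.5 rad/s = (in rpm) 3748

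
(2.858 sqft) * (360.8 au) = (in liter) 1.433e+16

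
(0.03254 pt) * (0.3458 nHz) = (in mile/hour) 8.88e-15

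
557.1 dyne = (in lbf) 0.001252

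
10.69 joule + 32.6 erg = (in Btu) 0.01013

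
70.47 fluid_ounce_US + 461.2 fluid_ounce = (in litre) 15.72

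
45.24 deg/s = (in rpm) 7.54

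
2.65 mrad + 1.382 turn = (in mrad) 8686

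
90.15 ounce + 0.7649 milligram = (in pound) 5.634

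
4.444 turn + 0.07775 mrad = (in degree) 1600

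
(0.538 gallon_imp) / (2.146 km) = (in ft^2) 1.227e-05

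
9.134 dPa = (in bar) 9.134e-06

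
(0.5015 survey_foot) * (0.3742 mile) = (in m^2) 92.05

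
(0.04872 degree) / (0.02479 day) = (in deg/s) 2.275e-05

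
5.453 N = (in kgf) 0.5561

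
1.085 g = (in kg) 0.001085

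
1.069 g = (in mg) 1069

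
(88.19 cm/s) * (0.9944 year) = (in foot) 9.073e+07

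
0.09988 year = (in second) 3.15e+06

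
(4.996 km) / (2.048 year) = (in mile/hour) 0.000173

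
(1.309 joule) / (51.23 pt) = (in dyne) 7.243e+06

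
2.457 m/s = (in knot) 4.776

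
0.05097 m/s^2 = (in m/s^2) 0.05097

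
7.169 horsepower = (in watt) 5346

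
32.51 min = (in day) 0.02258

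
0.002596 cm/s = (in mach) 7.624e-08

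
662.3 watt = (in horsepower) 0.8882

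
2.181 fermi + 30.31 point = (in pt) 30.31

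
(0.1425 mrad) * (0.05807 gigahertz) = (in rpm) 7.902e+04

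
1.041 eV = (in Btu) 1.581e-22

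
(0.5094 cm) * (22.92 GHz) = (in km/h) 4.203e+08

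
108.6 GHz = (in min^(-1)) 6.516e+12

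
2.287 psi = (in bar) 0.1577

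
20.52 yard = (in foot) 61.56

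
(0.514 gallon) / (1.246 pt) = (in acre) 0.001094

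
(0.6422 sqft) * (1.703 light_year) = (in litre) 9.613e+17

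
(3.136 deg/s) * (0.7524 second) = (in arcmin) 141.6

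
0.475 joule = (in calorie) 0.1135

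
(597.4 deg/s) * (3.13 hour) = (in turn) 1.87e+04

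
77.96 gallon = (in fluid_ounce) 9979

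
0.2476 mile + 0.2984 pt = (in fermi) 3.985e+17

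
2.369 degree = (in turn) 0.006581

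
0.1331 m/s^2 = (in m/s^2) 0.1331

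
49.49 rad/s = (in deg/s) 2836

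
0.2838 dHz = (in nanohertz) 2.838e+07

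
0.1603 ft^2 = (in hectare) 1.489e-06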